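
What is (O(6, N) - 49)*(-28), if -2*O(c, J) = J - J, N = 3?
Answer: 1372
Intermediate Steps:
O(c, J) = 0 (O(c, J) = -(J - J)/2 = -½*0 = 0)
(O(6, N) - 49)*(-28) = (0 - 49)*(-28) = -49*(-28) = 1372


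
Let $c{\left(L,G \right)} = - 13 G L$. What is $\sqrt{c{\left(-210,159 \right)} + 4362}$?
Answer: $4 \sqrt{27402} \approx 662.14$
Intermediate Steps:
$c{\left(L,G \right)} = - 13 G L$
$\sqrt{c{\left(-210,159 \right)} + 4362} = \sqrt{\left(-13\right) 159 \left(-210\right) + 4362} = \sqrt{434070 + 4362} = \sqrt{438432} = 4 \sqrt{27402}$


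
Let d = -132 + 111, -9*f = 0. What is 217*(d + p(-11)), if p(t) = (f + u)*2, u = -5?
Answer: -6727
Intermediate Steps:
f = 0 (f = -⅑*0 = 0)
p(t) = -10 (p(t) = (0 - 5)*2 = -5*2 = -10)
d = -21
217*(d + p(-11)) = 217*(-21 - 10) = 217*(-31) = -6727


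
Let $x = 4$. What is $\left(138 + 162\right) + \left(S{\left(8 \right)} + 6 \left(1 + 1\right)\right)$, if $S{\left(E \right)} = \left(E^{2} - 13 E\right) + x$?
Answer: $276$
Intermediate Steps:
$S{\left(E \right)} = 4 + E^{2} - 13 E$ ($S{\left(E \right)} = \left(E^{2} - 13 E\right) + 4 = 4 + E^{2} - 13 E$)
$\left(138 + 162\right) + \left(S{\left(8 \right)} + 6 \left(1 + 1\right)\right) = \left(138 + 162\right) + \left(\left(4 + 8^{2} - 104\right) + 6 \left(1 + 1\right)\right) = 300 + \left(\left(4 + 64 - 104\right) + 6 \cdot 2\right) = 300 + \left(-36 + 12\right) = 300 - 24 = 276$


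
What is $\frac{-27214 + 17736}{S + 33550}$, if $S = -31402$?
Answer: $- \frac{4739}{1074} \approx -4.4125$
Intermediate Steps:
$\frac{-27214 + 17736}{S + 33550} = \frac{-27214 + 17736}{-31402 + 33550} = - \frac{9478}{2148} = \left(-9478\right) \frac{1}{2148} = - \frac{4739}{1074}$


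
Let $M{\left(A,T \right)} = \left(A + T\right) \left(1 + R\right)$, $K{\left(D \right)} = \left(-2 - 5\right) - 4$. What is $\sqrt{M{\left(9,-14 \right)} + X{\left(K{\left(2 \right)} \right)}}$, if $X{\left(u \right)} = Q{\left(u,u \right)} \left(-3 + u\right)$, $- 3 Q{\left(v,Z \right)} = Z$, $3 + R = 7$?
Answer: $\frac{i \sqrt{687}}{3} \approx 8.7369 i$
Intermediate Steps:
$R = 4$ ($R = -3 + 7 = 4$)
$Q{\left(v,Z \right)} = - \frac{Z}{3}$
$K{\left(D \right)} = -11$ ($K{\left(D \right)} = -7 - 4 = -11$)
$M{\left(A,T \right)} = 5 A + 5 T$ ($M{\left(A,T \right)} = \left(A + T\right) \left(1 + 4\right) = \left(A + T\right) 5 = 5 A + 5 T$)
$X{\left(u \right)} = - \frac{u \left(-3 + u\right)}{3}$ ($X{\left(u \right)} = - \frac{u}{3} \left(-3 + u\right) = - \frac{u \left(-3 + u\right)}{3}$)
$\sqrt{M{\left(9,-14 \right)} + X{\left(K{\left(2 \right)} \right)}} = \sqrt{\left(5 \cdot 9 + 5 \left(-14\right)\right) + \frac{1}{3} \left(-11\right) \left(3 - -11\right)} = \sqrt{\left(45 - 70\right) + \frac{1}{3} \left(-11\right) \left(3 + 11\right)} = \sqrt{-25 + \frac{1}{3} \left(-11\right) 14} = \sqrt{-25 - \frac{154}{3}} = \sqrt{- \frac{229}{3}} = \frac{i \sqrt{687}}{3}$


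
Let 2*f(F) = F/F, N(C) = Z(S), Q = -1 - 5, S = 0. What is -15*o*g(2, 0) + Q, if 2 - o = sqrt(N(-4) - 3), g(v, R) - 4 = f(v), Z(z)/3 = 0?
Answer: -141 + 135*I*sqrt(3)/2 ≈ -141.0 + 116.91*I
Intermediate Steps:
Z(z) = 0 (Z(z) = 3*0 = 0)
Q = -6
N(C) = 0
f(F) = 1/2 (f(F) = (F/F)/2 = (1/2)*1 = 1/2)
g(v, R) = 9/2 (g(v, R) = 4 + 1/2 = 9/2)
o = 2 - I*sqrt(3) (o = 2 - sqrt(0 - 3) = 2 - sqrt(-3) = 2 - I*sqrt(3) ≈ 2.0 - 1.732*I)
-15*o*g(2, 0) + Q = -15*(2 - I*sqrt(3))*9/2 - 6 = -15*(9 - 9*I*sqrt(3)/2) - 6 = (-135 + 135*I*sqrt(3)/2) - 6 = -141 + 135*I*sqrt(3)/2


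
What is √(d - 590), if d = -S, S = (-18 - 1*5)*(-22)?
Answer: 2*I*√274 ≈ 33.106*I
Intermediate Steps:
S = 506 (S = (-18 - 5)*(-22) = -23*(-22) = 506)
d = -506 (d = -1*506 = -506)
√(d - 590) = √(-506 - 590) = √(-1096) = 2*I*√274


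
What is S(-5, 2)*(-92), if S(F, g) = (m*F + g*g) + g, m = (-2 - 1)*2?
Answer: -3312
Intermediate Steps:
m = -6 (m = -3*2 = -6)
S(F, g) = g + g² - 6*F (S(F, g) = (-6*F + g*g) + g = (-6*F + g²) + g = (g² - 6*F) + g = g + g² - 6*F)
S(-5, 2)*(-92) = (2 + 2² - 6*(-5))*(-92) = (2 + 4 + 30)*(-92) = 36*(-92) = -3312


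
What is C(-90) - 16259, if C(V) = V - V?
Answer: -16259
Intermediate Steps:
C(V) = 0
C(-90) - 16259 = 0 - 16259 = -16259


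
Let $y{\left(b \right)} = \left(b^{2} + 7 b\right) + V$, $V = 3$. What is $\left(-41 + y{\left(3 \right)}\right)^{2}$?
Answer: $64$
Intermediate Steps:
$y{\left(b \right)} = 3 + b^{2} + 7 b$ ($y{\left(b \right)} = \left(b^{2} + 7 b\right) + 3 = 3 + b^{2} + 7 b$)
$\left(-41 + y{\left(3 \right)}\right)^{2} = \left(-41 + \left(3 + 3^{2} + 7 \cdot 3\right)\right)^{2} = \left(-41 + \left(3 + 9 + 21\right)\right)^{2} = \left(-41 + 33\right)^{2} = \left(-8\right)^{2} = 64$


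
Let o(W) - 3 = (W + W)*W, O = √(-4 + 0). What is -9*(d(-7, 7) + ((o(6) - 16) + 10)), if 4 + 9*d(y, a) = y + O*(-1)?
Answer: -610 + 2*I ≈ -610.0 + 2.0*I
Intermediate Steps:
O = 2*I (O = √(-4) = 2*I ≈ 2.0*I)
o(W) = 3 + 2*W² (o(W) = 3 + (W + W)*W = 3 + (2*W)*W = 3 + 2*W²)
d(y, a) = -4/9 - 2*I/9 + y/9 (d(y, a) = -4/9 + (y + (2*I)*(-1))/9 = -4/9 + (y - 2*I)/9 = -4/9 + (-2*I/9 + y/9) = -4/9 - 2*I/9 + y/9)
-9*(d(-7, 7) + ((o(6) - 16) + 10)) = -9*((-4/9 - 2*I/9 + (⅑)*(-7)) + (((3 + 2*6²) - 16) + 10)) = -9*((-4/9 - 2*I/9 - 7/9) + (((3 + 2*36) - 16) + 10)) = -9*((-11/9 - 2*I/9) + (((3 + 72) - 16) + 10)) = -9*((-11/9 - 2*I/9) + ((75 - 16) + 10)) = -9*((-11/9 - 2*I/9) + (59 + 10)) = -9*((-11/9 - 2*I/9) + 69) = -9*(610/9 - 2*I/9) = -610 + 2*I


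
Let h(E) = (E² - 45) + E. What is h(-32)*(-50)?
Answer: -47350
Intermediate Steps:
h(E) = -45 + E + E² (h(E) = (-45 + E²) + E = -45 + E + E²)
h(-32)*(-50) = (-45 - 32 + (-32)²)*(-50) = (-45 - 32 + 1024)*(-50) = 947*(-50) = -47350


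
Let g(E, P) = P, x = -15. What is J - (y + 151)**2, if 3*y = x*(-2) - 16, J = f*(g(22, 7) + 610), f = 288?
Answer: 1381175/9 ≈ 1.5346e+5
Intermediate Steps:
J = 177696 (J = 288*(7 + 610) = 288*617 = 177696)
y = 14/3 (y = (-15*(-2) - 16)/3 = (30 - 16)/3 = (1/3)*14 = 14/3 ≈ 4.6667)
J - (y + 151)**2 = 177696 - (14/3 + 151)**2 = 177696 - (467/3)**2 = 177696 - 1*218089/9 = 177696 - 218089/9 = 1381175/9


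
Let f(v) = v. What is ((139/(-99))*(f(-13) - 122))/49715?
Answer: 417/109373 ≈ 0.0038126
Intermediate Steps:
((139/(-99))*(f(-13) - 122))/49715 = ((139/(-99))*(-13 - 122))/49715 = ((139*(-1/99))*(-135))*(1/49715) = -139/99*(-135)*(1/49715) = (2085/11)*(1/49715) = 417/109373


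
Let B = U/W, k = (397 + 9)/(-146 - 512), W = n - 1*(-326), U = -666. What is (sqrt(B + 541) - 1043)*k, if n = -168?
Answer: 30247/47 - 29*sqrt(3350074)/3713 ≈ 629.26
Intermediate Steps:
W = 158 (W = -168 - 1*(-326) = -168 + 326 = 158)
k = -29/47 (k = 406/(-658) = 406*(-1/658) = -29/47 ≈ -0.61702)
B = -333/79 (B = -666/158 = -666*1/158 = -333/79 ≈ -4.2152)
(sqrt(B + 541) - 1043)*k = (sqrt(-333/79 + 541) - 1043)*(-29/47) = (sqrt(42406/79) - 1043)*(-29/47) = (sqrt(3350074)/79 - 1043)*(-29/47) = (-1043 + sqrt(3350074)/79)*(-29/47) = 30247/47 - 29*sqrt(3350074)/3713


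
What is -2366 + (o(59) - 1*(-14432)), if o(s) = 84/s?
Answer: 711978/59 ≈ 12067.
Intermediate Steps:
-2366 + (o(59) - 1*(-14432)) = -2366 + (84/59 - 1*(-14432)) = -2366 + (84*(1/59) + 14432) = -2366 + (84/59 + 14432) = -2366 + 851572/59 = 711978/59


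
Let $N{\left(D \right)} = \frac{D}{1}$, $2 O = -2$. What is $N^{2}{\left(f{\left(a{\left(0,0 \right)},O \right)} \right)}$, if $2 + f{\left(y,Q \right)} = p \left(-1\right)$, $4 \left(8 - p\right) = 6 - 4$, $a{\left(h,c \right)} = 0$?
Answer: $\frac{361}{4} \approx 90.25$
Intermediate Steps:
$O = -1$ ($O = \frac{1}{2} \left(-2\right) = -1$)
$p = \frac{15}{2}$ ($p = 8 - \frac{6 - 4}{4} = 8 - \frac{1}{2} = \frac{15}{2} \approx 7.5$)
$f{\left(y,Q \right)} = - \frac{19}{2}$ ($f{\left(y,Q \right)} = -2 + \frac{15}{2} \left(-1\right) = -2 - \frac{15}{2} = - \frac{19}{2}$)
$N{\left(D \right)} = D$ ($N{\left(D \right)} = D 1 = D$)
$N^{2}{\left(f{\left(a{\left(0,0 \right)},O \right)} \right)} = \left(- \frac{19}{2}\right)^{2} = \frac{361}{4}$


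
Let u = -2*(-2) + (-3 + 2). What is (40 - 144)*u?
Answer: -312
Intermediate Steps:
u = 3 (u = 4 - 1 = 3)
(40 - 144)*u = (40 - 144)*3 = -104*3 = -312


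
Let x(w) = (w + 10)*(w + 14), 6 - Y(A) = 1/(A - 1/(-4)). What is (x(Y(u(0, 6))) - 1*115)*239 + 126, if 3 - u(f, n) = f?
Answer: 7857865/169 ≈ 46496.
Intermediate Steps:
u(f, n) = 3 - f
Y(A) = 6 - 1/(¼ + A) (Y(A) = 6 - 1/(A - 1/(-4)) = 6 - 1/(A - 1*(-¼)) = 6 - 1/(A + ¼) = 6 - 1/(¼ + A))
x(w) = (10 + w)*(14 + w)
(x(Y(u(0, 6))) - 1*115)*239 + 126 = ((140 + (2*(1 + 12*(3 - 1*0))/(1 + 4*(3 - 1*0)))² + 24*(2*(1 + 12*(3 - 1*0))/(1 + 4*(3 - 1*0)))) - 1*115)*239 + 126 = ((140 + (2*(1 + 12*(3 + 0))/(1 + 4*(3 + 0)))² + 24*(2*(1 + 12*(3 + 0))/(1 + 4*(3 + 0)))) - 115)*239 + 126 = ((140 + (2*(1 + 12*3)/(1 + 4*3))² + 24*(2*(1 + 12*3)/(1 + 4*3))) - 115)*239 + 126 = ((140 + (2*(1 + 36)/(1 + 12))² + 24*(2*(1 + 36)/(1 + 12))) - 115)*239 + 126 = ((140 + (2*37/13)² + 24*(2*37/13)) - 115)*239 + 126 = ((140 + (2*(1/13)*37)² + 24*(2*(1/13)*37)) - 115)*239 + 126 = ((140 + (74/13)² + 24*(74/13)) - 115)*239 + 126 = ((140 + 5476/169 + 1776/13) - 115)*239 + 126 = (52224/169 - 115)*239 + 126 = (32789/169)*239 + 126 = 7836571/169 + 126 = 7857865/169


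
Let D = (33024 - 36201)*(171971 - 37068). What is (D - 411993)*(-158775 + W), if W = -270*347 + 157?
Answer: 108239835285792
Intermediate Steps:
W = -93533 (W = -93690 + 157 = -93533)
D = -428586831 (D = -3177*134903 = -428586831)
(D - 411993)*(-158775 + W) = (-428586831 - 411993)*(-158775 - 93533) = -428998824*(-252308) = 108239835285792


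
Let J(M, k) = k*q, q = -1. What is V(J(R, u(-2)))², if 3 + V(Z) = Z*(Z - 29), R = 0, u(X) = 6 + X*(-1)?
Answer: 85849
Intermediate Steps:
u(X) = 6 - X
J(M, k) = -k (J(M, k) = k*(-1) = -k)
V(Z) = -3 + Z*(-29 + Z) (V(Z) = -3 + Z*(Z - 29) = -3 + Z*(-29 + Z))
V(J(R, u(-2)))² = (-3 + (-(6 - 1*(-2)))² - (-29)*(6 - 1*(-2)))² = (-3 + (-(6 + 2))² - (-29)*(6 + 2))² = (-3 + (-1*8)² - (-29)*8)² = (-3 + (-8)² - 29*(-8))² = (-3 + 64 + 232)² = 293² = 85849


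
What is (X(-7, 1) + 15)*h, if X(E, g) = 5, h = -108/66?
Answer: -360/11 ≈ -32.727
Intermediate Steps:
h = -18/11 (h = -108*1/66 = -18/11 ≈ -1.6364)
(X(-7, 1) + 15)*h = (5 + 15)*(-18/11) = 20*(-18/11) = -360/11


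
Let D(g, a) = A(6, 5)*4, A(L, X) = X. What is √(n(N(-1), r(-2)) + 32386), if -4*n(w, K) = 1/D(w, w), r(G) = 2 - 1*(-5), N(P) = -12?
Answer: √12954395/20 ≈ 179.96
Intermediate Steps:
r(G) = 7 (r(G) = 2 + 5 = 7)
D(g, a) = 20 (D(g, a) = 5*4 = 20)
n(w, K) = -1/80 (n(w, K) = -¼/20 = -¼*1/20 = -1/80)
√(n(N(-1), r(-2)) + 32386) = √(-1/80 + 32386) = √(2590879/80) = √12954395/20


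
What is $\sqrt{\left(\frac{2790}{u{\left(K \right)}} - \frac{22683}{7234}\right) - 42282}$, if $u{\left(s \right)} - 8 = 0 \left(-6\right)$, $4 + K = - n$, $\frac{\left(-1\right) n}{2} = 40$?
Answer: $\frac{i \sqrt{2194562762859}}{7234} \approx 204.78 i$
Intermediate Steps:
$n = -80$ ($n = \left(-2\right) 40 = -80$)
$K = 76$ ($K = -4 - -80 = -4 + 80 = 76$)
$u{\left(s \right)} = 8$ ($u{\left(s \right)} = 8 + 0 \left(-6\right) = 8 + 0 = 8$)
$\sqrt{\left(\frac{2790}{u{\left(K \right)}} - \frac{22683}{7234}\right) - 42282} = \sqrt{\left(\frac{2790}{8} - \frac{22683}{7234}\right) - 42282} = \sqrt{\left(2790 \cdot \frac{1}{8} - \frac{22683}{7234}\right) - 42282} = \sqrt{\left(\frac{1395}{4} - \frac{22683}{7234}\right) - 42282} = \sqrt{\frac{5000349}{14468} - 42282} = \sqrt{- \frac{606735627}{14468}} = \frac{i \sqrt{2194562762859}}{7234}$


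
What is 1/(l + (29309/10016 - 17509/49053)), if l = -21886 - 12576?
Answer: -491314848/16930429967543 ≈ -2.9020e-5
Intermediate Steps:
l = -34462
1/(l + (29309/10016 - 17509/49053)) = 1/(-34462 + (29309/10016 - 17509/49053)) = 1/(-34462 + 1262324233/491314848) = 1/(-16930429967543/491314848) = -491314848/16930429967543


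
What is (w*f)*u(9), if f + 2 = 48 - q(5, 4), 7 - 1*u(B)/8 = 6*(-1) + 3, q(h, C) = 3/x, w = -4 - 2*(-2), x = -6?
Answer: 0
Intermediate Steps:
w = 0 (w = -4 + 4 = 0)
q(h, C) = -½ (q(h, C) = 3/(-6) = 3*(-⅙) = -½)
u(B) = 80 (u(B) = 56 - 8*(6*(-1) + 3) = 56 - 8*(-6 + 3) = 56 - 8*(-3) = 56 + 24 = 80)
f = 93/2 (f = -2 + (48 - 1*(-½)) = -2 + (48 + ½) = -2 + 97/2 = 93/2 ≈ 46.500)
(w*f)*u(9) = (0*(93/2))*80 = 0*80 = 0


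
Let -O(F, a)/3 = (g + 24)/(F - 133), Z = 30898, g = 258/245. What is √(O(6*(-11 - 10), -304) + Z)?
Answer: 2*√634760762545/9065 ≈ 175.78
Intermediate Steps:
g = 258/245 (g = 258*(1/245) = 258/245 ≈ 1.0531)
O(F, a) = -18414/(245*(-133 + F)) (O(F, a) = -3*(258/245 + 24)/(F - 133) = -18414/(245*(-133 + F)))
√(O(6*(-11 - 10), -304) + Z) = √(-18414/(-32585 + 245*(6*(-11 - 10))) + 30898) = √(-18414/(-32585 + 245*(6*(-21))) + 30898) = √(-18414/(-32585 + 245*(-126)) + 30898) = √(-18414/(-32585 - 30870) + 30898) = √(-18414/(-63455) + 30898) = √(-18414*(-1/63455) + 30898) = √(18414/63455 + 30898) = √(1960651004/63455) = 2*√634760762545/9065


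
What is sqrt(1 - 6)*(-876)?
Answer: -876*I*sqrt(5) ≈ -1958.8*I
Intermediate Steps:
sqrt(1 - 6)*(-876) = sqrt(-5)*(-876) = (I*sqrt(5))*(-876) = -876*I*sqrt(5)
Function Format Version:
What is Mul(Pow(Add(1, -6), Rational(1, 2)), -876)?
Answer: Mul(-876, I, Pow(5, Rational(1, 2))) ≈ Mul(-1958.8, I)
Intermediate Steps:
Mul(Pow(Add(1, -6), Rational(1, 2)), -876) = Mul(Pow(-5, Rational(1, 2)), -876) = Mul(Mul(I, Pow(5, Rational(1, 2))), -876) = Mul(-876, I, Pow(5, Rational(1, 2)))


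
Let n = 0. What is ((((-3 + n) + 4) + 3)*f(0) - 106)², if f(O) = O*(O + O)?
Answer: 11236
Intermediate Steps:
f(O) = 2*O² (f(O) = O*(2*O) = 2*O²)
((((-3 + n) + 4) + 3)*f(0) - 106)² = ((((-3 + 0) + 4) + 3)*(2*0²) - 106)² = (((-3 + 4) + 3)*(2*0) - 106)² = ((1 + 3)*0 - 106)² = (4*0 - 106)² = (0 - 106)² = (-106)² = 11236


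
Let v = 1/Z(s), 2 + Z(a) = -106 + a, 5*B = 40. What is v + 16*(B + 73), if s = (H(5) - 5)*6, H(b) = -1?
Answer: 186623/144 ≈ 1296.0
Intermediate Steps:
B = 8 (B = (⅕)*40 = 8)
s = -36 (s = (-1 - 5)*6 = -6*6 = -36)
Z(a) = -108 + a (Z(a) = -2 + (-106 + a) = -108 + a)
v = -1/144 (v = 1/(-108 - 36) = 1/(-144) = -1/144 ≈ -0.0069444)
v + 16*(B + 73) = -1/144 + 16*(8 + 73) = -1/144 + 16*81 = -1/144 + 1296 = 186623/144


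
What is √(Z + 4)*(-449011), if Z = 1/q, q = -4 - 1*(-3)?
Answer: -449011*√3 ≈ -7.7771e+5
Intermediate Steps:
q = -1 (q = -4 + 3 = -1)
Z = -1 (Z = 1/(-1) = -1)
√(Z + 4)*(-449011) = √(-1 + 4)*(-449011) = √3*(-449011) = -449011*√3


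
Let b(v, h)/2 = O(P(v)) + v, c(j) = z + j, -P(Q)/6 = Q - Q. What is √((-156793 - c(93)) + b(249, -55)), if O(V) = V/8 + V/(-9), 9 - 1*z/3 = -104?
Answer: I*√156727 ≈ 395.89*I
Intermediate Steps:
z = 339 (z = 27 - 3*(-104) = 27 + 312 = 339)
P(Q) = 0 (P(Q) = -6*(Q - Q) = -6*0 = 0)
O(V) = V/72 (O(V) = V*(⅛) + V*(-⅑) = V/8 - V/9 = V/72)
c(j) = 339 + j
b(v, h) = 2*v (b(v, h) = 2*((1/72)*0 + v) = 2*(0 + v) = 2*v)
√((-156793 - c(93)) + b(249, -55)) = √((-156793 - (339 + 93)) + 2*249) = √((-156793 - 1*432) + 498) = √((-156793 - 432) + 498) = √(-157225 + 498) = √(-156727) = I*√156727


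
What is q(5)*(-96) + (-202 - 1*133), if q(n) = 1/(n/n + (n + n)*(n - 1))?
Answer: -13831/41 ≈ -337.34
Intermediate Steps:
q(n) = 1/(1 + 2*n*(-1 + n)) (q(n) = 1/(1 + (2*n)*(-1 + n)) = 1/(1 + 2*n*(-1 + n)))
q(5)*(-96) + (-202 - 1*133) = -96/(1 - 2*5 + 2*5²) + (-202 - 1*133) = -96/(1 - 10 + 2*25) + (-202 - 133) = -96/(1 - 10 + 50) - 335 = -96/41 - 335 = -13831/41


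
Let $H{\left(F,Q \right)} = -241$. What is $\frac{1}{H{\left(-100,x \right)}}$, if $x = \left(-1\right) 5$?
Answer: $- \frac{1}{241} \approx -0.0041494$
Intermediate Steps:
$x = -5$
$\frac{1}{H{\left(-100,x \right)}} = \frac{1}{-241} = - \frac{1}{241}$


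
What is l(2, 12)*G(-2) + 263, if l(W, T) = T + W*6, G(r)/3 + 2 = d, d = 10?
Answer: 839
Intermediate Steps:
G(r) = 24 (G(r) = -6 + 3*10 = -6 + 30 = 24)
l(W, T) = T + 6*W
l(2, 12)*G(-2) + 263 = (12 + 6*2)*24 + 263 = (12 + 12)*24 + 263 = 24*24 + 263 = 576 + 263 = 839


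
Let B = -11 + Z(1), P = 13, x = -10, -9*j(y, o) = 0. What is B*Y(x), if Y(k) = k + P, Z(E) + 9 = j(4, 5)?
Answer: -60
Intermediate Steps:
j(y, o) = 0 (j(y, o) = -⅑*0 = 0)
Z(E) = -9 (Z(E) = -9 + 0 = -9)
Y(k) = 13 + k (Y(k) = k + 13 = 13 + k)
B = -20 (B = -11 - 9 = -20)
B*Y(x) = -20*(13 - 10) = -20*3 = -60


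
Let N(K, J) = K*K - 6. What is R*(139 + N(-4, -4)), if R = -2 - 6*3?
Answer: -2980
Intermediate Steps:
N(K, J) = -6 + K² (N(K, J) = K² - 6 = -6 + K²)
R = -20 (R = -2 - 18 = -20)
R*(139 + N(-4, -4)) = -20*(139 + (-6 + (-4)²)) = -20*(139 + (-6 + 16)) = -20*(139 + 10) = -20*149 = -2980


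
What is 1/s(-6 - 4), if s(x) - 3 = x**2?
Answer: 1/103 ≈ 0.0097087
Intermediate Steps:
s(x) = 3 + x**2
1/s(-6 - 4) = 1/(3 + (-6 - 4)**2) = 1/(3 + (-10)**2) = 1/(3 + 100) = 1/103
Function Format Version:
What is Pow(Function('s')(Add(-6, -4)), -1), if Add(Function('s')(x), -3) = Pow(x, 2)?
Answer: Rational(1, 103) ≈ 0.0097087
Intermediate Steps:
Function('s')(x) = Add(3, Pow(x, 2))
Pow(Function('s')(Add(-6, -4)), -1) = Pow(Add(3, Pow(Add(-6, -4), 2)), -1) = Pow(Add(3, Pow(-10, 2)), -1) = Pow(Add(3, 100), -1) = Pow(103, -1) = Rational(1, 103)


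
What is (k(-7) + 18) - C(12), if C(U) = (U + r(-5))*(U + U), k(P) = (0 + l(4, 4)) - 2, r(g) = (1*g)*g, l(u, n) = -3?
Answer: -875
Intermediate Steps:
r(g) = g**2 (r(g) = g*g = g**2)
k(P) = -5 (k(P) = (0 - 3) - 2 = -3 - 2 = -5)
C(U) = 2*U*(25 + U) (C(U) = (U + (-5)**2)*(U + U) = (U + 25)*(2*U) = (25 + U)*(2*U) = 2*U*(25 + U))
(k(-7) + 18) - C(12) = (-5 + 18) - 2*12*(25 + 12) = 13 - 2*12*37 = 13 - 1*888 = 13 - 888 = -875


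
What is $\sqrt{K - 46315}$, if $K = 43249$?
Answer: $i \sqrt{3066} \approx 55.371 i$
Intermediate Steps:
$\sqrt{K - 46315} = \sqrt{43249 - 46315} = \sqrt{-3066} = i \sqrt{3066}$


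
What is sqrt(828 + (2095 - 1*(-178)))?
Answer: sqrt(3101) ≈ 55.687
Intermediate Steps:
sqrt(828 + (2095 - 1*(-178))) = sqrt(828 + (2095 + 178)) = sqrt(828 + 2273) = sqrt(3101)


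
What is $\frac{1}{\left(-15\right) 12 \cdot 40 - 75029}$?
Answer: $- \frac{1}{82229} \approx -1.2161 \cdot 10^{-5}$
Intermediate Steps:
$\frac{1}{\left(-15\right) 12 \cdot 40 - 75029} = \frac{1}{\left(-180\right) 40 - 75029} = \frac{1}{-7200 - 75029} = \frac{1}{-82229} = - \frac{1}{82229}$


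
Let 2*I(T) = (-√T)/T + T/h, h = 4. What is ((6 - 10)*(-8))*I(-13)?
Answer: -52 + 16*I*√13/13 ≈ -52.0 + 4.4376*I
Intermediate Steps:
I(T) = -1/(2*√T) + T/8 (I(T) = ((-√T)/T + T/4)/2 = (-1/√T + T*(¼))/2 = (-1/√T + T/4)/2 = -1/(2*√T) + T/8)
((6 - 10)*(-8))*I(-13) = ((6 - 10)*(-8))*(-(-1)*I*√13/26 + (⅛)*(-13)) = (-4*(-8))*(-(-1)*I*√13/26 - 13/8) = 32*(I*√13/26 - 13/8) = 32*(-13/8 + I*√13/26) = -52 + 16*I*√13/13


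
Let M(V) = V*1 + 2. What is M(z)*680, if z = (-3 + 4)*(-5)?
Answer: -2040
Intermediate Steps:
z = -5 (z = 1*(-5) = -5)
M(V) = 2 + V (M(V) = V + 2 = 2 + V)
M(z)*680 = (2 - 5)*680 = -3*680 = -2040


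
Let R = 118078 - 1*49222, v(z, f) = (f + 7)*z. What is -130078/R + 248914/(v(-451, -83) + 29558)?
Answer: 245439537/122093164 ≈ 2.0103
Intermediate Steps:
v(z, f) = z*(7 + f) (v(z, f) = (7 + f)*z = z*(7 + f))
R = 68856 (R = 118078 - 49222 = 68856)
-130078/R + 248914/(v(-451, -83) + 29558) = -130078/68856 + 248914/(-451*(7 - 83) + 29558) = -130078*1/68856 + 248914/(-451*(-76) + 29558) = -65039/34428 + 248914/(34276 + 29558) = -65039/34428 + 248914/63834 = -65039/34428 + 248914*(1/63834) = -65039/34428 + 124457/31917 = 245439537/122093164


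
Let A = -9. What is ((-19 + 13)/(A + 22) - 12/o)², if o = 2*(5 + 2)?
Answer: 14400/8281 ≈ 1.7389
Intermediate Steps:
o = 14 (o = 2*7 = 14)
((-19 + 13)/(A + 22) - 12/o)² = ((-19 + 13)/(-9 + 22) - 12/14)² = (-6/13 - 12*1/14)² = (-6*1/13 - 6/7)² = (-6/13 - 6/7)² = (-120/91)² = 14400/8281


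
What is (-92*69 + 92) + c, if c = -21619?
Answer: -27875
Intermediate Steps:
(-92*69 + 92) + c = (-92*69 + 92) - 21619 = (-6348 + 92) - 21619 = -6256 - 21619 = -27875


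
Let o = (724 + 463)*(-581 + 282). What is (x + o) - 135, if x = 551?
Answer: -354497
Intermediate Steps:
o = -354913 (o = 1187*(-299) = -354913)
(x + o) - 135 = (551 - 354913) - 135 = -354362 - 135 = -354497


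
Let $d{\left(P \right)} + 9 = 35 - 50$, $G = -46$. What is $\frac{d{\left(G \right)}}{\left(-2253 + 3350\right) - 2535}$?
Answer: $\frac{12}{719} \approx 0.01669$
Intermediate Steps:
$d{\left(P \right)} = -24$ ($d{\left(P \right)} = -9 + \left(35 - 50\right) = -9 - 15 = -24$)
$\frac{d{\left(G \right)}}{\left(-2253 + 3350\right) - 2535} = - \frac{24}{\left(-2253 + 3350\right) - 2535} = - \frac{24}{1097 - 2535} = - \frac{24}{-1438} = \left(-24\right) \left(- \frac{1}{1438}\right) = \frac{12}{719}$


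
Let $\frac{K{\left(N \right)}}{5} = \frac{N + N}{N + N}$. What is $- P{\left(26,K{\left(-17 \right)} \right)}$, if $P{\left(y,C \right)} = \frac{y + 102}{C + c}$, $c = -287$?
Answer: $\frac{64}{141} \approx 0.4539$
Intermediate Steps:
$K{\left(N \right)} = 5$ ($K{\left(N \right)} = 5 \frac{N + N}{N + N} = 5 \frac{2 N}{2 N} = 5 \cdot 2 N \frac{1}{2 N} = 5 \cdot 1 = 5$)
$P{\left(y,C \right)} = \frac{102 + y}{-287 + C}$ ($P{\left(y,C \right)} = \frac{y + 102}{C - 287} = \frac{102 + y}{-287 + C}$)
$- P{\left(26,K{\left(-17 \right)} \right)} = - \frac{102 + 26}{-287 + 5} = - \frac{128}{-282} = - \frac{\left(-1\right) 128}{282} = \left(-1\right) \left(- \frac{64}{141}\right) = \frac{64}{141}$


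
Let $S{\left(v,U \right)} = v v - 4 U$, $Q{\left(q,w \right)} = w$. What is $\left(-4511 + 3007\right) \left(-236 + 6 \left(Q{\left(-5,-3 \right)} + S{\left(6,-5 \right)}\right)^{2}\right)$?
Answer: $-24993472$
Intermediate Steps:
$S{\left(v,U \right)} = v^{2} - 4 U$
$\left(-4511 + 3007\right) \left(-236 + 6 \left(Q{\left(-5,-3 \right)} + S{\left(6,-5 \right)}\right)^{2}\right) = \left(-4511 + 3007\right) \left(-236 + 6 \left(-3 - \left(-20 - 6^{2}\right)\right)^{2}\right) = - 1504 \left(-236 + 6 \left(-3 + \left(36 + 20\right)\right)^{2}\right) = - 1504 \left(-236 + 6 \left(-3 + 56\right)^{2}\right) = - 1504 \left(-236 + 6 \cdot 53^{2}\right) = - 1504 \left(-236 + 6 \cdot 2809\right) = - 1504 \left(-236 + 16854\right) = \left(-1504\right) 16618 = -24993472$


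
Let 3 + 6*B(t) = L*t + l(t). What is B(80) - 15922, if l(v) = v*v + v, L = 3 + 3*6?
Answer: -29125/2 ≈ -14563.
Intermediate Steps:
L = 21 (L = 3 + 18 = 21)
l(v) = v + v² (l(v) = v² + v = v + v²)
B(t) = -½ + 7*t/2 + t*(1 + t)/6 (B(t) = -½ + (21*t + t*(1 + t))/6 = -½ + (7*t/2 + t*(1 + t)/6) = -½ + 7*t/2 + t*(1 + t)/6)
B(80) - 15922 = (-½ + (⅙)*80² + (11/3)*80) - 15922 = (-½ + (⅙)*6400 + 880/3) - 15922 = (-½ + 3200/3 + 880/3) - 15922 = 2719/2 - 15922 = -29125/2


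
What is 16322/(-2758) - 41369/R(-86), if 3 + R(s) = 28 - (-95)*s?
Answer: -9423494/11231955 ≈ -0.83899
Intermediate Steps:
R(s) = 25 + 95*s (R(s) = -3 + (28 - (-95)*s) = -3 + (28 + 95*s) = 25 + 95*s)
16322/(-2758) - 41369/R(-86) = 16322/(-2758) - 41369/(25 + 95*(-86)) = 16322*(-1/2758) - 41369/(25 - 8170) = -8161/1379 - 41369/(-8145) = -8161/1379 - 41369*(-1/8145) = -8161/1379 + 41369/8145 = -9423494/11231955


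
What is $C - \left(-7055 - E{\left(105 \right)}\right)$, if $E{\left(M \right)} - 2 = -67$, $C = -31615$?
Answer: $-24625$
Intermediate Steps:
$E{\left(M \right)} = -65$ ($E{\left(M \right)} = 2 - 67 = -65$)
$C - \left(-7055 - E{\left(105 \right)}\right) = -31615 - \left(-7055 - -65\right) = -31615 - \left(-7055 + 65\right) = -31615 - -6990 = -31615 + 6990 = -24625$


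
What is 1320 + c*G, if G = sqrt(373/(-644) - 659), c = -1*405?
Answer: 1320 - 405*I*sqrt(68387809)/322 ≈ 1320.0 - 10401.0*I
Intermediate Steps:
c = -405
G = I*sqrt(68387809)/322 (G = sqrt(373*(-1/644) - 659) = sqrt(-373/644 - 659) = sqrt(-424769/644) = I*sqrt(68387809)/322 ≈ 25.682*I)
1320 + c*G = 1320 - 405*I*sqrt(68387809)/322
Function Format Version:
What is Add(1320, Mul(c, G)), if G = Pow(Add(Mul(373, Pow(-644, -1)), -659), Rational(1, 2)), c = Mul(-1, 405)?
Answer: Add(1320, Mul(Rational(-405, 322), I, Pow(68387809, Rational(1, 2)))) ≈ Add(1320.0, Mul(-10401., I))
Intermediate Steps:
c = -405
G = Mul(Rational(1, 322), I, Pow(68387809, Rational(1, 2))) (G = Pow(Add(Mul(373, Rational(-1, 644)), -659), Rational(1, 2)) = Pow(Add(Rational(-373, 644), -659), Rational(1, 2)) = Pow(Rational(-424769, 644), Rational(1, 2)) = Mul(Rational(1, 322), I, Pow(68387809, Rational(1, 2))) ≈ Mul(25.682, I))
Add(1320, Mul(c, G)) = Add(1320, Mul(-405, Mul(Rational(1, 322), I, Pow(68387809, Rational(1, 2))))) = Add(1320, Mul(Rational(-405, 322), I, Pow(68387809, Rational(1, 2))))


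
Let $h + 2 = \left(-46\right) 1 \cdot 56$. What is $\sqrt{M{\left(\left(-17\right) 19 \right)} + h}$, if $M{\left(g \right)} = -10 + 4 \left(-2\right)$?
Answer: $2 i \sqrt{649} \approx 50.951 i$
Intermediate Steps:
$M{\left(g \right)} = -18$ ($M{\left(g \right)} = -10 - 8 = -18$)
$h = -2578$ ($h = -2 + \left(-46\right) 1 \cdot 56 = -2 - 2576 = -2578$)
$\sqrt{M{\left(\left(-17\right) 19 \right)} + h} = \sqrt{-18 - 2578} = \sqrt{-2596} = 2 i \sqrt{649}$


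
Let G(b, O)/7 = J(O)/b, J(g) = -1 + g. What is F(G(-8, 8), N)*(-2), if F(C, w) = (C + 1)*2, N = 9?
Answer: 41/2 ≈ 20.500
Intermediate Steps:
G(b, O) = 7*(-1 + O)/b (G(b, O) = 7*((-1 + O)/b) = 7*(-1 + O)/b)
F(C, w) = 2 + 2*C (F(C, w) = (1 + C)*2 = 2 + 2*C)
F(G(-8, 8), N)*(-2) = (2 + 2*(7*(-1 + 8)/(-8)))*(-2) = (2 + 2*(7*(-⅛)*7))*(-2) = (2 + 2*(-49/8))*(-2) = (2 - 49/4)*(-2) = -41/4*(-2) = 41/2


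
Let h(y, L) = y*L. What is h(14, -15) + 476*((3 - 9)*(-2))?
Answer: 5502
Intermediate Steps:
h(y, L) = L*y
h(14, -15) + 476*((3 - 9)*(-2)) = -15*14 + 476*((3 - 9)*(-2)) = -210 + 476*(-6*(-2)) = -210 + 476*12 = -210 + 5712 = 5502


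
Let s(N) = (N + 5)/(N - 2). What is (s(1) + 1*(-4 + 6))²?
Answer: 16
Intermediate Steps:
s(N) = (5 + N)/(-2 + N)
(s(1) + 1*(-4 + 6))² = ((5 + 1)/(-2 + 1) + 1*(-4 + 6))² = (6/(-1) + 1*2)² = (-1*6 + 2)² = (-6 + 2)² = (-4)² = 16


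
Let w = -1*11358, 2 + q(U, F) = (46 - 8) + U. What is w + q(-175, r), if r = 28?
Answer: -11497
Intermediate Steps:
q(U, F) = 36 + U (q(U, F) = -2 + ((46 - 8) + U) = -2 + (38 + U) = 36 + U)
w = -11358
w + q(-175, r) = -11358 + (36 - 175) = -11358 - 139 = -11497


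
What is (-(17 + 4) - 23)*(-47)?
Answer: 2068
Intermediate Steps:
(-(17 + 4) - 23)*(-47) = (-1*21 - 23)*(-47) = (-21 - 23)*(-47) = -44*(-47) = 2068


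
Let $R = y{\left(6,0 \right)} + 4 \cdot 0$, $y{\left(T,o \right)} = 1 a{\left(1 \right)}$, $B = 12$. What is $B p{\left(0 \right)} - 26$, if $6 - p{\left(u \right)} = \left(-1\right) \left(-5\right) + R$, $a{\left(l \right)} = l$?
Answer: $-26$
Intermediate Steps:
$y{\left(T,o \right)} = 1$ ($y{\left(T,o \right)} = 1 \cdot 1 = 1$)
$R = 1$ ($R = 1 + 4 \cdot 0 = 1 + 0 = 1$)
$p{\left(u \right)} = 0$ ($p{\left(u \right)} = 6 - \left(\left(-1\right) \left(-5\right) + 1\right) = 6 - \left(5 + 1\right) = 6 - 6 = 0$)
$B p{\left(0 \right)} - 26 = 12 \cdot 0 - 26 = 0 - 26 = -26$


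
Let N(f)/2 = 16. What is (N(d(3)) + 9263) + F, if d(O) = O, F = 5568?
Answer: 14863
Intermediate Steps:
N(f) = 32 (N(f) = 2*16 = 32)
(N(d(3)) + 9263) + F = (32 + 9263) + 5568 = 9295 + 5568 = 14863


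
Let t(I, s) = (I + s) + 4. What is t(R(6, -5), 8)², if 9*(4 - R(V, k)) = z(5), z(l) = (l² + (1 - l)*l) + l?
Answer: 17956/81 ≈ 221.68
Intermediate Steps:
z(l) = l + l² + l*(1 - l) (z(l) = (l² + l*(1 - l)) + l = l + l² + l*(1 - l))
R(V, k) = 26/9 (R(V, k) = 4 - 2*5/9 = 4 - ⅑*10 = 4 - 10/9 = 26/9)
t(I, s) = 4 + I + s
t(R(6, -5), 8)² = (4 + 26/9 + 8)² = (134/9)² = 17956/81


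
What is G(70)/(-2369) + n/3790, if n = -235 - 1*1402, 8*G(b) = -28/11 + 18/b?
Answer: -238821285/553076216 ≈ -0.43181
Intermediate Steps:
G(b) = -7/22 + 9/(4*b) (G(b) = (-28/11 + 18/b)/8 = -7/22 + 9/(4*b))
n = -1637 (n = -235 - 1402 = -1637)
G(70)/(-2369) + n/3790 = ((1/44)*(99 - 14*70)/70)/(-2369) - 1637/3790 = ((1/44)*(1/70)*(99 - 980))*(-1/2369) - 1637*1/3790 = ((1/44)*(1/70)*(-881))*(-1/2369) - 1637/3790 = -881/3080*(-1/2369) - 1637/3790 = 881/7296520 - 1637/3790 = -238821285/553076216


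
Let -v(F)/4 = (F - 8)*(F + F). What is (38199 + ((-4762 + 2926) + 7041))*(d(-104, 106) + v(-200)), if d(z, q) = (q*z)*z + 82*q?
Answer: 35694928752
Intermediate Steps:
v(F) = -8*F*(-8 + F) (v(F) = -4*(F - 8)*(F + F) = -4*(-8 + F)*2*F = -8*F*(-8 + F))
d(z, q) = 82*q + q*z² (d(z, q) = q*z² + 82*q = 82*q + q*z²)
(38199 + ((-4762 + 2926) + 7041))*(d(-104, 106) + v(-200)) = (38199 + ((-4762 + 2926) + 7041))*(106*(82 + (-104)²) + 8*(-200)*(8 - 1*(-200))) = (38199 + (-1836 + 7041))*(106*(82 + 10816) + 8*(-200)*(8 + 200)) = (38199 + 5205)*(106*10898 + 8*(-200)*208) = 43404*(1155188 - 332800) = 43404*822388 = 35694928752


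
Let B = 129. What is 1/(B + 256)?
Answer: 1/385 ≈ 0.0025974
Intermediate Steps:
1/(B + 256) = 1/(129 + 256) = 1/385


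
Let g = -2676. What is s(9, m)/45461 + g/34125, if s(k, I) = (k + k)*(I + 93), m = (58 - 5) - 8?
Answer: -945824/39778375 ≈ -0.023777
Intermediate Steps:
m = 45 (m = 53 - 8 = 45)
s(k, I) = 2*k*(93 + I) (s(k, I) = (2*k)*(93 + I) = 2*k*(93 + I))
s(9, m)/45461 + g/34125 = (2*9*(93 + 45))/45461 - 2676/34125 = (2*9*138)*(1/45461) - 2676*1/34125 = 2484*(1/45461) - 892/11375 = 2484/45461 - 892/11375 = -945824/39778375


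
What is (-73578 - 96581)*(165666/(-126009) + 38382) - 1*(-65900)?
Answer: -274311223606216/42003 ≈ -6.5308e+9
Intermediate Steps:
(-73578 - 96581)*(165666/(-126009) + 38382) - 1*(-65900) = -170159*(165666*(-1/126009) + 38382) + 65900 = -170159*(-55222/42003 + 38382) + 65900 = -170159*1612103924/42003 + 65900 = -274313991603916/42003 + 65900 = -274311223606216/42003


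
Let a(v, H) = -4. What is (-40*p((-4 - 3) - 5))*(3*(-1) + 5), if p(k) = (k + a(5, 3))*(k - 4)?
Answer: -20480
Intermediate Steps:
p(k) = (-4 + k)**2 (p(k) = (k - 4)*(k - 4) = (-4 + k)*(-4 + k) = (-4 + k)**2)
(-40*p((-4 - 3) - 5))*(3*(-1) + 5) = (-40*(16 + ((-4 - 3) - 5)**2 - 8*((-4 - 3) - 5)))*(3*(-1) + 5) = (-40*(16 + (-7 - 5)**2 - 8*(-7 - 5)))*(-3 + 5) = -40*(16 + (-12)**2 - 8*(-12))*2 = -40*(16 + 144 + 96)*2 = -40*256*2 = -10240*2 = -20480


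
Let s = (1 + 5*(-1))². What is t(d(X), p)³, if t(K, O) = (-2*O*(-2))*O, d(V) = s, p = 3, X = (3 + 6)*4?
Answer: 46656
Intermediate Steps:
X = 36 (X = 9*4 = 36)
s = 16 (s = (1 - 5)² = (-4)² = 16)
d(V) = 16
t(K, O) = 4*O² (t(K, O) = (-(-4)*O)*O = (4*O)*O = 4*O²)
t(d(X), p)³ = (4*3²)³ = (4*9)³ = 36³ = 46656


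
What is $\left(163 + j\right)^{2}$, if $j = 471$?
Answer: $401956$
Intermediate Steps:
$\left(163 + j\right)^{2} = \left(163 + 471\right)^{2} = 634^{2} = 401956$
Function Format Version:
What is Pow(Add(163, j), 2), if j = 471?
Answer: 401956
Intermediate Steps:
Pow(Add(163, j), 2) = Pow(Add(163, 471), 2) = Pow(634, 2) = 401956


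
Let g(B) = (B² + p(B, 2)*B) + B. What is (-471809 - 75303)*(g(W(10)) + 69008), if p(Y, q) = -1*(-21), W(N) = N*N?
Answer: -44429871296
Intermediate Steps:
W(N) = N²
p(Y, q) = 21
g(B) = B² + 22*B (g(B) = (B² + 21*B) + B = B² + 22*B)
(-471809 - 75303)*(g(W(10)) + 69008) = (-471809 - 75303)*(10²*(22 + 10²) + 69008) = -547112*(100*(22 + 100) + 69008) = -547112*(100*122 + 69008) = -547112*(12200 + 69008) = -547112*81208 = -44429871296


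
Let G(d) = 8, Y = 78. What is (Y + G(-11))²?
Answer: 7396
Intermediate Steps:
(Y + G(-11))² = (78 + 8)² = 86² = 7396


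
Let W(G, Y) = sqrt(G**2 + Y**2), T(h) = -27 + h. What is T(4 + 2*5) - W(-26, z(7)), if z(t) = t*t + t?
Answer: -13 - 2*sqrt(953) ≈ -74.741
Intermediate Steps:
z(t) = t + t**2 (z(t) = t**2 + t = t + t**2)
T(4 + 2*5) - W(-26, z(7)) = (-27 + (4 + 2*5)) - sqrt((-26)**2 + (7*(1 + 7))**2) = (-27 + (4 + 10)) - sqrt(676 + (7*8)**2) = (-27 + 14) - sqrt(676 + 56**2) = -13 - sqrt(676 + 3136) = -13 - sqrt(3812) = -13 - 2*sqrt(953)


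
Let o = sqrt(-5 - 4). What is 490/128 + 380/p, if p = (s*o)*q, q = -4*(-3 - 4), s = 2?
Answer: 245/64 - 95*I/42 ≈ 3.8281 - 2.2619*I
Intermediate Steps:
o = 3*I (o = sqrt(-9) = 3*I ≈ 3.0*I)
q = 28 (q = -4*(-7) = 28)
p = 168*I (p = (2*(3*I))*28 = (6*I)*28 = 168*I ≈ 168.0*I)
490/128 + 380/p = 490/128 + 380/((168*I)) = 490*(1/128) + 380*(-I/168) = 245/64 - 95*I/42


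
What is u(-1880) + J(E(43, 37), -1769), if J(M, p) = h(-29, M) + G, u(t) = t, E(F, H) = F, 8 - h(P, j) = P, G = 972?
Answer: -871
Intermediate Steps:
h(P, j) = 8 - P
J(M, p) = 1009 (J(M, p) = (8 - 1*(-29)) + 972 = (8 + 29) + 972 = 37 + 972 = 1009)
u(-1880) + J(E(43, 37), -1769) = -1880 + 1009 = -871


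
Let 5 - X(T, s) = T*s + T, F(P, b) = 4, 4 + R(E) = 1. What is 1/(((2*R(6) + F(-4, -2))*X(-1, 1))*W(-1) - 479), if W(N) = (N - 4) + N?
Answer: -1/395 ≈ -0.0025316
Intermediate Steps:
W(N) = -4 + 2*N (W(N) = (-4 + N) + N = -4 + 2*N)
R(E) = -3 (R(E) = -4 + 1 = -3)
X(T, s) = 5 - T - T*s (X(T, s) = 5 - (T*s + T) = 5 - (T + T*s) = 5 + (-T - T*s) = 5 - T - T*s)
1/(((2*R(6) + F(-4, -2))*X(-1, 1))*W(-1) - 479) = 1/(((2*(-3) + 4)*(5 - 1*(-1) - 1*(-1)*1))*(-4 + 2*(-1)) - 479) = 1/(((-6 + 4)*(5 + 1 + 1))*(-4 - 2) - 479) = 1/(-2*7*(-6) - 479) = 1/(-14*(-6) - 479) = 1/(84 - 479) = 1/(-395) = -1/395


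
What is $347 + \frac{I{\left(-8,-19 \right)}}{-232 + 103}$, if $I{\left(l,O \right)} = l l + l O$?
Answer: $\frac{14849}{43} \approx 345.33$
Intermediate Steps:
$I{\left(l,O \right)} = l^{2} + O l$
$347 + \frac{I{\left(-8,-19 \right)}}{-232 + 103} = 347 + \frac{\left(-8\right) \left(-19 - 8\right)}{-232 + 103} = 347 + \frac{\left(-8\right) \left(-27\right)}{-129} = 347 + 216 \left(- \frac{1}{129}\right) = 347 - \frac{72}{43} = \frac{14849}{43}$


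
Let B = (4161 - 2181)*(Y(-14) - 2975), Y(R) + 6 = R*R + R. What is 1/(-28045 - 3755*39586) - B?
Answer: 6976487638295999/1258834800 ≈ 5.5420e+6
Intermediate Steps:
Y(R) = -6 + R + R**2 (Y(R) = -6 + (R*R + R) = -6 + (R**2 + R) = -6 + (R + R**2) = -6 + R + R**2)
B = -5542020 (B = (4161 - 2181)*((-6 - 14 + (-14)**2) - 2975) = 1980*((-6 - 14 + 196) - 2975) = 1980*(176 - 2975) = 1980*(-2799) = -5542020)
1/(-28045 - 3755*39586) - B = 1/(-28045 - 3755*39586) - 1*(-5542020) = (1/39586)/(-31800) + 5542020 = -1/31800*1/39586 + 5542020 = -1/1258834800 + 5542020 = 6976487638295999/1258834800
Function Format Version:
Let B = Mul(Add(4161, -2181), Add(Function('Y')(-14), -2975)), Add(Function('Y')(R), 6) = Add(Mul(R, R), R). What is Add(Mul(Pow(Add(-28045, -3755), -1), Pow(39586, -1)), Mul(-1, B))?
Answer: Rational(6976487638295999, 1258834800) ≈ 5.5420e+6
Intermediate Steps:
Function('Y')(R) = Add(-6, R, Pow(R, 2)) (Function('Y')(R) = Add(-6, Add(Mul(R, R), R)) = Add(-6, Add(Pow(R, 2), R)) = Add(-6, Add(R, Pow(R, 2))) = Add(-6, R, Pow(R, 2)))
B = -5542020 (B = Mul(Add(4161, -2181), Add(Add(-6, -14, Pow(-14, 2)), -2975)) = Mul(1980, Add(Add(-6, -14, 196), -2975)) = Mul(1980, Add(176, -2975)) = Mul(1980, -2799) = -5542020)
Add(Mul(Pow(Add(-28045, -3755), -1), Pow(39586, -1)), Mul(-1, B)) = Add(Mul(Pow(Add(-28045, -3755), -1), Pow(39586, -1)), Mul(-1, -5542020)) = Add(Mul(Pow(-31800, -1), Rational(1, 39586)), 5542020) = Add(Mul(Rational(-1, 31800), Rational(1, 39586)), 5542020) = Add(Rational(-1, 1258834800), 5542020) = Rational(6976487638295999, 1258834800)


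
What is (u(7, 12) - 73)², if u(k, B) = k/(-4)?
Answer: 89401/16 ≈ 5587.6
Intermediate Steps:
u(k, B) = -k/4 (u(k, B) = k*(-¼) = -k/4)
(u(7, 12) - 73)² = (-¼*7 - 73)² = (-7/4 - 73)² = (-299/4)² = 89401/16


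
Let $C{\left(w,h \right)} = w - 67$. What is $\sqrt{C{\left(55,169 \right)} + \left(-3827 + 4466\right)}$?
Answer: $\sqrt{627} \approx 25.04$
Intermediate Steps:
$C{\left(w,h \right)} = -67 + w$
$\sqrt{C{\left(55,169 \right)} + \left(-3827 + 4466\right)} = \sqrt{\left(-67 + 55\right) + \left(-3827 + 4466\right)} = \sqrt{-12 + 639} = \sqrt{627}$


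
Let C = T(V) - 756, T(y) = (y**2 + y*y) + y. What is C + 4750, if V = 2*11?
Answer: 4984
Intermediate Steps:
V = 22
T(y) = y + 2*y**2 (T(y) = (y**2 + y**2) + y = 2*y**2 + y = y + 2*y**2)
C = 234 (C = 22*(1 + 2*22) - 756 = 22*(1 + 44) - 756 = 22*45 - 756 = 990 - 756 = 234)
C + 4750 = 234 + 4750 = 4984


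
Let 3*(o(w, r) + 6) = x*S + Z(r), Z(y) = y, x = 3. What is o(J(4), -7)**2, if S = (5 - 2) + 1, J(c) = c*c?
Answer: 169/9 ≈ 18.778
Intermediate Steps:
J(c) = c**2
S = 4 (S = 3 + 1 = 4)
o(w, r) = -2 + r/3 (o(w, r) = -6 + (3*4 + r)/3 = -6 + (12 + r)/3 = -6 + (4 + r/3) = -2 + r/3)
o(J(4), -7)**2 = (-2 + (1/3)*(-7))**2 = (-2 - 7/3)**2 = (-13/3)**2 = 169/9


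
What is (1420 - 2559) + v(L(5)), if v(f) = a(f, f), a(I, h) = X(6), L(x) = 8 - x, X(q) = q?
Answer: -1133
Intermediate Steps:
a(I, h) = 6
v(f) = 6
(1420 - 2559) + v(L(5)) = (1420 - 2559) + 6 = -1139 + 6 = -1133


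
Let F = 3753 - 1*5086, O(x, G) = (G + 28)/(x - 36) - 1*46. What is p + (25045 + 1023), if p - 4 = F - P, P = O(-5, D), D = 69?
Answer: 1016282/41 ≈ 24787.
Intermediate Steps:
O(x, G) = -46 + (28 + G)/(-36 + x) (O(x, G) = (28 + G)/(-36 + x) - 46 = -46 + (28 + G)/(-36 + x))
P = -1983/41 (P = (1684 + 69 - 46*(-5))/(-36 - 5) = (1684 + 69 + 230)/(-41) = -1/41*1983 = -1983/41 ≈ -48.366)
F = -1333 (F = 3753 - 5086 = -1333)
p = -52506/41 (p = 4 + (-1333 - 1*(-1983/41)) = 4 + (-1333 + 1983/41) = 4 - 52670/41 = -52506/41 ≈ -1280.6)
p + (25045 + 1023) = -52506/41 + (25045 + 1023) = -52506/41 + 26068 = 1016282/41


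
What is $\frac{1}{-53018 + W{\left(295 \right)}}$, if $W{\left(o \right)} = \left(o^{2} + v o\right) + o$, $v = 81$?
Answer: $\frac{1}{58197} \approx 1.7183 \cdot 10^{-5}$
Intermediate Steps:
$W{\left(o \right)} = o^{2} + 82 o$ ($W{\left(o \right)} = \left(o^{2} + 81 o\right) + o = o^{2} + 82 o$)
$\frac{1}{-53018 + W{\left(295 \right)}} = \frac{1}{-53018 + 295 \left(82 + 295\right)} = \frac{1}{-53018 + 295 \cdot 377} = \frac{1}{-53018 + 111215} = \frac{1}{58197}$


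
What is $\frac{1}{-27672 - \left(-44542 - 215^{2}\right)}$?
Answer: $\frac{1}{63095} \approx 1.5849 \cdot 10^{-5}$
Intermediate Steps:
$\frac{1}{-27672 - \left(-44542 - 215^{2}\right)} = \frac{1}{-27672 + \left(46225 + 44542\right)} = \frac{1}{-27672 + 90767} = \frac{1}{63095}$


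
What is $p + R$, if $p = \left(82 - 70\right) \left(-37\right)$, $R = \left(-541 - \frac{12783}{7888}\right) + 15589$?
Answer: $\frac{115183569}{7888} \approx 14602.0$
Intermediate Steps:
$R = \frac{118685841}{7888}$ ($R = \left(-541 - \frac{12783}{7888}\right) + 15589 = - \frac{4280191}{7888} + 15589 = \frac{118685841}{7888} \approx 15046.0$)
$p = -444$ ($p = 12 \left(-37\right) = -444$)
$p + R = -444 + \frac{118685841}{7888} = \frac{115183569}{7888}$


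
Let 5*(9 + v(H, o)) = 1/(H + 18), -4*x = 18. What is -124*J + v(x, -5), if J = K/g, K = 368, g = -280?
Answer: 145517/945 ≈ 153.99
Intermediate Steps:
x = -9/2 (x = -¼*18 = -9/2 ≈ -4.5000)
v(H, o) = -9 + 1/(5*(18 + H)) (v(H, o) = -9 + 1/(5*(H + 18)) = -9 + 1/(5*(18 + H)))
J = -46/35 (J = 368/(-280) = 368*(-1/280) = -46/35 ≈ -1.3143)
-124*J + v(x, -5) = -124*(-46/35) + (-809 - 45*(-9/2))/(5*(18 - 9/2)) = 5704/35 + (-809 + 405/2)/(5*(27/2)) = 5704/35 + (⅕)*(2/27)*(-1213/2) = 5704/35 - 1213/135 = 145517/945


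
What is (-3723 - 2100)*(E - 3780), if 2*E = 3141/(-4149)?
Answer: 20296118907/922 ≈ 2.2013e+7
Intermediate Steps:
E = -349/922 (E = (3141/(-4149))/2 = (3141*(-1/4149))/2 = (1/2)*(-349/461) = -349/922 ≈ -0.37852)
(-3723 - 2100)*(E - 3780) = (-3723 - 2100)*(-349/922 - 3780) = -5823*(-3485509/922) = 20296118907/922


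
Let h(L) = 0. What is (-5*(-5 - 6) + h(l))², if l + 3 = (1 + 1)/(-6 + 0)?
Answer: 3025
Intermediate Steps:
l = -10/3 (l = -3 + (1 + 1)/(-6 + 0) = -3 + 2/(-6) = -3 + 2*(-⅙) = -3 - ⅓ = -10/3 ≈ -3.3333)
(-5*(-5 - 6) + h(l))² = (-5*(-5 - 6) + 0)² = (-5*(-11) + 0)² = (55 + 0)² = 55² = 3025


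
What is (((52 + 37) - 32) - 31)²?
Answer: 676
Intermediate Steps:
(((52 + 37) - 32) - 31)² = ((89 - 32) - 31)² = (57 - 31)² = 26² = 676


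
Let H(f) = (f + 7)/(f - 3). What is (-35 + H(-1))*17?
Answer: -1241/2 ≈ -620.50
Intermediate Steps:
H(f) = (7 + f)/(-3 + f)
(-35 + H(-1))*17 = (-35 + (7 - 1)/(-3 - 1))*17 = (-35 + 6/(-4))*17 = (-35 - ¼*6)*17 = (-35 - 3/2)*17 = -73/2*17 = -1241/2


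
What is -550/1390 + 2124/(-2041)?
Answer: -407491/283699 ≈ -1.4363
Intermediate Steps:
-550/1390 + 2124/(-2041) = -550*1/1390 + 2124*(-1/2041) = -55/139 - 2124/2041 = -407491/283699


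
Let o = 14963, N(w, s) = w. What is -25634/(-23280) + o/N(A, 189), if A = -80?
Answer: -4328599/23280 ≈ -185.94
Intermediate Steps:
-25634/(-23280) + o/N(A, 189) = -25634/(-23280) + 14963/(-80) = -25634*(-1/23280) + 14963*(-1/80) = 12817/11640 - 14963/80 = -4328599/23280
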